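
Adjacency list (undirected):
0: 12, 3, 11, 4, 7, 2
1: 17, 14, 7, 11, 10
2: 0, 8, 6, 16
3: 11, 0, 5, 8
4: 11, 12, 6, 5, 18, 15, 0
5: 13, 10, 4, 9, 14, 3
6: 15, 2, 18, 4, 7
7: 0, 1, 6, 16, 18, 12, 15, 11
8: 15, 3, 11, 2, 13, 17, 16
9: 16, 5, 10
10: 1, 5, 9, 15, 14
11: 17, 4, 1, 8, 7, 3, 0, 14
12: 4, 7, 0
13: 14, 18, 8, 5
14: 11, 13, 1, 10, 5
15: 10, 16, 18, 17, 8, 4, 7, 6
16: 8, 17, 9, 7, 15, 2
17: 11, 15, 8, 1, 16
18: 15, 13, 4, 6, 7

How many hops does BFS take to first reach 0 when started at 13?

Level 0: 13
Level 1: 5, 8, 14, 18
Level 2: 1, 2, 3, 4, 6, 7, 9, 10, 11, 15, 16, 17
Level 3: 0, 12
0 first appears at level 3.

3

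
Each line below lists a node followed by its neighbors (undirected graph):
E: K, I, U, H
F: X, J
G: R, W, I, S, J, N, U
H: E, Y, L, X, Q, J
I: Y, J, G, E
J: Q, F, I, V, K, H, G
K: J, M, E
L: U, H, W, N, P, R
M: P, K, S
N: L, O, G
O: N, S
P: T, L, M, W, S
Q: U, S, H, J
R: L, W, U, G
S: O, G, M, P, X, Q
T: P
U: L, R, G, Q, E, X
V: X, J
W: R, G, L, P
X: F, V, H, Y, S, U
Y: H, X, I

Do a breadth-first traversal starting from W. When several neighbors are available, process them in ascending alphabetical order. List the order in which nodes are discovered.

Visit W; enqueue G, L, P, R → queue [G, L, P, R]
Visit G; enqueue I, J, N, S, U → queue [L, P, R, I, J, N, S, U]
Visit L; enqueue H → queue [P, R, I, J, N, S, U, H]
Visit P; enqueue M, T → queue [R, I, J, N, S, U, H, M, T]
Visit R → queue [I, J, N, S, U, H, M, T]
Visit I; enqueue E, Y → queue [J, N, S, U, H, M, T, E, Y]
Visit J; enqueue F, K, Q, V → queue [N, S, U, H, M, T, E, Y, F, K, Q, V]
Visit N; enqueue O → queue [S, U, H, M, T, E, Y, F, K, Q, V, O]
Visit S; enqueue X → queue [U, H, M, T, E, Y, F, K, Q, V, O, X]
Visit U → queue [H, M, T, E, Y, F, K, Q, V, O, X]
Visit H → queue [M, T, E, Y, F, K, Q, V, O, X]
Visit M → queue [T, E, Y, F, K, Q, V, O, X]
Visit T → queue [E, Y, F, K, Q, V, O, X]
Visit E → queue [Y, F, K, Q, V, O, X]
Visit Y → queue [F, K, Q, V, O, X]
Visit F → queue [K, Q, V, O, X]
Visit K → queue [Q, V, O, X]
Visit Q → queue [V, O, X]
Visit V → queue [O, X]
Visit O → queue [X]
Visit X → queue []

W → G → L → P → R → I → J → N → S → U → H → M → T → E → Y → F → K → Q → V → O → X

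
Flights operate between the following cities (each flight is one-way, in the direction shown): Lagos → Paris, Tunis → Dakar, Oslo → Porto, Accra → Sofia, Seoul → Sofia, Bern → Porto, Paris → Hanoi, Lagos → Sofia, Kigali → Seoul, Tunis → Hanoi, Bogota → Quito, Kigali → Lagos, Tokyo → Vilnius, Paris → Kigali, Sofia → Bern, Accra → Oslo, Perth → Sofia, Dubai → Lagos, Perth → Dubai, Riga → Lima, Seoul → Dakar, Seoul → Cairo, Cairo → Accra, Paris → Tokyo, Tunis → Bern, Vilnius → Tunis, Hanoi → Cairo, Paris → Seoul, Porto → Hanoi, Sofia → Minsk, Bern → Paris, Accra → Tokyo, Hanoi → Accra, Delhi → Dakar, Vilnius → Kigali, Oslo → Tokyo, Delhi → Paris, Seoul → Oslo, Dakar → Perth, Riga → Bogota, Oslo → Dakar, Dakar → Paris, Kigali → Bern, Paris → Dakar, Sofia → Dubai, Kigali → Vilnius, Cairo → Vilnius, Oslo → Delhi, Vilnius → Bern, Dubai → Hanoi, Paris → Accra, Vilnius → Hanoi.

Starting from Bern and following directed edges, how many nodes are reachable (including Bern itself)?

BFS from Bern visits: Bern, Porto, Paris, Hanoi, Tokyo, Seoul, Kigali, Dakar, Accra, Cairo, Vilnius, Sofia, Oslo, Lagos, Perth, Tunis, Minsk, Dubai, Delhi
Reachable nodes: 19 of 23 total.

19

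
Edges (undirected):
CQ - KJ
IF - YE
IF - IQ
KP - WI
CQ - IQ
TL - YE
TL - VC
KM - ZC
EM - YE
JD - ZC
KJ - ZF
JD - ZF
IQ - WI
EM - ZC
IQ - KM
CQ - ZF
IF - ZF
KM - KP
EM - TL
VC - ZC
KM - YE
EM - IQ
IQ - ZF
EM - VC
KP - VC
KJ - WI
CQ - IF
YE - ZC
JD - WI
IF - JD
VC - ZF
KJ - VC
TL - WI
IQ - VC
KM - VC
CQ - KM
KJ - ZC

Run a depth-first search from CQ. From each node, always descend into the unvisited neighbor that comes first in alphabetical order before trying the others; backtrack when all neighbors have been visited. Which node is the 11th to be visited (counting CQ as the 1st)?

KM

Visit CQ
CQ → IF
IF → IQ
IQ → EM
EM → TL
TL → VC
VC → KJ
KJ → WI
WI → JD
JD → ZC
ZC → KM
KM → KP
KM → YE
JD → ZF

Visit order: CQ, IF, IQ, EM, TL, VC, KJ, WI, JD, ZC, KM, KP, YE, ZF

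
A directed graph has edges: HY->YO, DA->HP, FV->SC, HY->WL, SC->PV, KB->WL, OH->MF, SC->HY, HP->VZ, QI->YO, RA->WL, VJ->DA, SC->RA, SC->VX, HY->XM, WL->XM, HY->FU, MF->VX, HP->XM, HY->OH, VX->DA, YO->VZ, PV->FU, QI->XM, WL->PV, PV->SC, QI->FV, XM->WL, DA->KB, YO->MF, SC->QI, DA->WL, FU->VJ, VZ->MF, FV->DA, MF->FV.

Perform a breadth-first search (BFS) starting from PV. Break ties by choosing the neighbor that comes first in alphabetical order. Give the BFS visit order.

PV FU SC VJ HY QI RA VX DA OH WL XM YO FV HP KB MF VZ

Visit PV; enqueue FU, SC → queue [FU, SC]
Visit FU; enqueue VJ → queue [SC, VJ]
Visit SC; enqueue HY, QI, RA, VX → queue [VJ, HY, QI, RA, VX]
Visit VJ; enqueue DA → queue [HY, QI, RA, VX, DA]
Visit HY; enqueue OH, WL, XM, YO → queue [QI, RA, VX, DA, OH, WL, XM, YO]
Visit QI; enqueue FV → queue [RA, VX, DA, OH, WL, XM, YO, FV]
Visit RA → queue [VX, DA, OH, WL, XM, YO, FV]
Visit VX → queue [DA, OH, WL, XM, YO, FV]
Visit DA; enqueue HP, KB → queue [OH, WL, XM, YO, FV, HP, KB]
Visit OH; enqueue MF → queue [WL, XM, YO, FV, HP, KB, MF]
Visit WL → queue [XM, YO, FV, HP, KB, MF]
Visit XM → queue [YO, FV, HP, KB, MF]
Visit YO; enqueue VZ → queue [FV, HP, KB, MF, VZ]
Visit FV → queue [HP, KB, MF, VZ]
Visit HP → queue [KB, MF, VZ]
Visit KB → queue [MF, VZ]
Visit MF → queue [VZ]
Visit VZ → queue []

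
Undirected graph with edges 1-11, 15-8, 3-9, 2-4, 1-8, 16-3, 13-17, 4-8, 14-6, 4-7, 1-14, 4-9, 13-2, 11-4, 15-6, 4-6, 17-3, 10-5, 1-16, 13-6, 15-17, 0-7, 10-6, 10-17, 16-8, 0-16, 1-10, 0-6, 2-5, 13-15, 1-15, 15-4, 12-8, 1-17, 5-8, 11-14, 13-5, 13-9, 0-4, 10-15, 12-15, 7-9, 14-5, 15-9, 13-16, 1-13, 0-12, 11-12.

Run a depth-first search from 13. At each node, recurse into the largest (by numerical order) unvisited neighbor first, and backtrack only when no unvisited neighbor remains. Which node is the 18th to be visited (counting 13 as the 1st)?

Visit 13
13 → 17
17 → 15
15 → 12
12 → 11
11 → 14
14 → 6
6 → 10
10 → 5
5 → 8
8 → 16
16 → 3
3 → 9
9 → 7
7 → 4
4 → 2
4 → 0
16 → 1

Visit order: 13, 17, 15, 12, 11, 14, 6, 10, 5, 8, 16, 3, 9, 7, 4, 2, 0, 1

1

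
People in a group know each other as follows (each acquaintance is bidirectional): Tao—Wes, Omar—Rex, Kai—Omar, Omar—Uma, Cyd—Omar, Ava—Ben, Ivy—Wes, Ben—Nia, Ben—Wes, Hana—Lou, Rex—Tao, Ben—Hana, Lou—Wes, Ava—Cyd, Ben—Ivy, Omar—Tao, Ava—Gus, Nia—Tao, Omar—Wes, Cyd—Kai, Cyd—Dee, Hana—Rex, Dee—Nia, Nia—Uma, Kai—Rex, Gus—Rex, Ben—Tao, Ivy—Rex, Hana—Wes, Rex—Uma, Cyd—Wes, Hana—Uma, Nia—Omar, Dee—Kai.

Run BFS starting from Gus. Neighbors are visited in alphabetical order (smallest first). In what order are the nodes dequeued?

Gus → Ava → Rex → Ben → Cyd → Hana → Ivy → Kai → Omar → Tao → Uma → Nia → Wes → Dee → Lou

Visit Gus; enqueue Ava, Rex → queue [Ava, Rex]
Visit Ava; enqueue Ben, Cyd → queue [Rex, Ben, Cyd]
Visit Rex; enqueue Hana, Ivy, Kai, Omar, Tao, Uma → queue [Ben, Cyd, Hana, Ivy, Kai, Omar, Tao, Uma]
Visit Ben; enqueue Nia, Wes → queue [Cyd, Hana, Ivy, Kai, Omar, Tao, Uma, Nia, Wes]
Visit Cyd; enqueue Dee → queue [Hana, Ivy, Kai, Omar, Tao, Uma, Nia, Wes, Dee]
Visit Hana; enqueue Lou → queue [Ivy, Kai, Omar, Tao, Uma, Nia, Wes, Dee, Lou]
Visit Ivy → queue [Kai, Omar, Tao, Uma, Nia, Wes, Dee, Lou]
Visit Kai → queue [Omar, Tao, Uma, Nia, Wes, Dee, Lou]
Visit Omar → queue [Tao, Uma, Nia, Wes, Dee, Lou]
Visit Tao → queue [Uma, Nia, Wes, Dee, Lou]
Visit Uma → queue [Nia, Wes, Dee, Lou]
Visit Nia → queue [Wes, Dee, Lou]
Visit Wes → queue [Dee, Lou]
Visit Dee → queue [Lou]
Visit Lou → queue []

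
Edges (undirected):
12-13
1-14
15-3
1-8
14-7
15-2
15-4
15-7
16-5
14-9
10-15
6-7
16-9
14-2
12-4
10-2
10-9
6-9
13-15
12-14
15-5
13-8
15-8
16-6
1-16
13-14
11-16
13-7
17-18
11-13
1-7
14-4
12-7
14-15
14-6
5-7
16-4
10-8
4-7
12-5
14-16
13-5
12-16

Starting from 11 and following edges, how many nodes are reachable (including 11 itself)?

16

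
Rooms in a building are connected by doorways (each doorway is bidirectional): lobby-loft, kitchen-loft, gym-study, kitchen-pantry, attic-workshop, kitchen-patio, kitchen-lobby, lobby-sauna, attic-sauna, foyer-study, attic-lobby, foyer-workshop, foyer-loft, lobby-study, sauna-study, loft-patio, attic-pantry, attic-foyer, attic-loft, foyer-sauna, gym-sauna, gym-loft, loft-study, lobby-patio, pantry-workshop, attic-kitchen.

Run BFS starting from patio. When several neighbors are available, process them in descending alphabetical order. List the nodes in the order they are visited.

patio, loft, lobby, kitchen, study, gym, foyer, attic, sauna, pantry, workshop

Visit patio; enqueue loft, lobby, kitchen → queue [loft, lobby, kitchen]
Visit loft; enqueue study, gym, foyer, attic → queue [lobby, kitchen, study, gym, foyer, attic]
Visit lobby; enqueue sauna → queue [kitchen, study, gym, foyer, attic, sauna]
Visit kitchen; enqueue pantry → queue [study, gym, foyer, attic, sauna, pantry]
Visit study → queue [gym, foyer, attic, sauna, pantry]
Visit gym → queue [foyer, attic, sauna, pantry]
Visit foyer; enqueue workshop → queue [attic, sauna, pantry, workshop]
Visit attic → queue [sauna, pantry, workshop]
Visit sauna → queue [pantry, workshop]
Visit pantry → queue [workshop]
Visit workshop → queue []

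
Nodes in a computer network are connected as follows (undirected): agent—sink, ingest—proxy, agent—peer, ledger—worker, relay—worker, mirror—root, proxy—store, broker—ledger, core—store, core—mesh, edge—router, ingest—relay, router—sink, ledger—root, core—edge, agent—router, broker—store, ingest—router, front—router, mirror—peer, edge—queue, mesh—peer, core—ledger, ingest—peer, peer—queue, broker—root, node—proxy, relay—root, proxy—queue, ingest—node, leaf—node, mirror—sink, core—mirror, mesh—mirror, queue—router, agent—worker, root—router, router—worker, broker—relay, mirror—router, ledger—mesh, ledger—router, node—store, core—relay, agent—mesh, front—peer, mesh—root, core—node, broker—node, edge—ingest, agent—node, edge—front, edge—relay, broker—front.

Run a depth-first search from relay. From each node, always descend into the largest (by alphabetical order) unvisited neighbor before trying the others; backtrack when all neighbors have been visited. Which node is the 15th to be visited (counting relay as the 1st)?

Visit relay
relay → worker
worker → router
router → sink
sink → mirror
mirror → root
root → mesh
mesh → peer
peer → queue
queue → proxy
proxy → store
store → node
node → leaf
node → ingest
ingest → edge
edge → front
front → broker
broker → ledger
ledger → core
node → agent

Visit order: relay, worker, router, sink, mirror, root, mesh, peer, queue, proxy, store, node, leaf, ingest, edge, front, broker, ledger, core, agent

edge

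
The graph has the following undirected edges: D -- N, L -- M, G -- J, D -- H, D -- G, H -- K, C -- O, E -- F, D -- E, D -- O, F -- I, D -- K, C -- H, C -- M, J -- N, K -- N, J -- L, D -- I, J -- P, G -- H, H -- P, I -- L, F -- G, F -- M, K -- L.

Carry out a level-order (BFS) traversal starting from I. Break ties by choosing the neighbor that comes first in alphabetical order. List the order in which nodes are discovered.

I, D, F, L, E, G, H, K, N, O, M, J, C, P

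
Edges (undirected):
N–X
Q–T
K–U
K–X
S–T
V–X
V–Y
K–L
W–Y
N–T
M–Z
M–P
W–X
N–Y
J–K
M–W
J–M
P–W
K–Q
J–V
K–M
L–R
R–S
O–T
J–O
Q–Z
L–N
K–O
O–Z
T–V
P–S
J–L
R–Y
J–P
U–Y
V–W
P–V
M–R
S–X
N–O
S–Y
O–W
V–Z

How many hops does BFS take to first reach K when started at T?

2

Level 0: T
Level 1: N, O, Q, S, V
Level 2: J, K, L, P, R, W, X, Y, Z
Level 3: M, U
K first appears at level 2.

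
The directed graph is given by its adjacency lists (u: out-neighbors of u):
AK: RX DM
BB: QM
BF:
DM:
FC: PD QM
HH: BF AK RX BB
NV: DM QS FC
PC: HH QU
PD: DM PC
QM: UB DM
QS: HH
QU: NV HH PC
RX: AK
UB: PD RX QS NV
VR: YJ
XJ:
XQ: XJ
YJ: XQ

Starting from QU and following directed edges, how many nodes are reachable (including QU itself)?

14

BFS from QU visits: QU, NV, HH, PC, DM, QS, FC, BF, AK, RX, BB, PD, QM, UB
Reachable nodes: 14 of 18 total.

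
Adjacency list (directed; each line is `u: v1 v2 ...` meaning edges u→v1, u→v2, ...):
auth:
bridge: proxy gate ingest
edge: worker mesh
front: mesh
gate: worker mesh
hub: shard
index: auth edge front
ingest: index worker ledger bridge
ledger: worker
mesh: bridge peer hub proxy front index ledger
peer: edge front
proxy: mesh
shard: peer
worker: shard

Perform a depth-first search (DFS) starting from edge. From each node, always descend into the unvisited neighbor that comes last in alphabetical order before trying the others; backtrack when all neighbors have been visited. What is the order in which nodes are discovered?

edge -> worker -> shard -> peer -> front -> mesh -> proxy -> ledger -> index -> auth -> hub -> bridge -> ingest -> gate

Visit edge
edge → worker
worker → shard
shard → peer
peer → front
front → mesh
mesh → proxy
mesh → ledger
mesh → index
index → auth
mesh → hub
mesh → bridge
bridge → ingest
bridge → gate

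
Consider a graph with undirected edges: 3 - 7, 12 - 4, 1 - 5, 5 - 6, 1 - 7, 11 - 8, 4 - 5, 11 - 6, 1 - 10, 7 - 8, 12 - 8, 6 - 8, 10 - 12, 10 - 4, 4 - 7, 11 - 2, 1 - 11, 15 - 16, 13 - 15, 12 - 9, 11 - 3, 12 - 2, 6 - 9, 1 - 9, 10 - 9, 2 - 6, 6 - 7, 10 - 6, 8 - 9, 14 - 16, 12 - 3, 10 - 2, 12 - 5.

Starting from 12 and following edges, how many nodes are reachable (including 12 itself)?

12

BFS from 12 visits: 12, 2, 3, 4, 5, 8, 9, 10, 6, 11, 7, 1
Reachable nodes: 12 of 16 total.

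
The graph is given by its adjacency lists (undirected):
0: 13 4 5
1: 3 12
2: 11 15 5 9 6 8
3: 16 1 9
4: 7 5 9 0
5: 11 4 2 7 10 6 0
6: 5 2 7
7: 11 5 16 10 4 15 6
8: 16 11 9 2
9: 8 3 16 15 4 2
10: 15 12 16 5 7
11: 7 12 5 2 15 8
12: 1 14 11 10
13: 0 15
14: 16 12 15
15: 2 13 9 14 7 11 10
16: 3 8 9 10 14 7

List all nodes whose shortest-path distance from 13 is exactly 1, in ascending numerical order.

Level 0: 13
Level 1: 0, 15
Level 2: 2, 4, 5, 7, 9, 10, 11, 14
Level 3: 3, 6, 8, 12, 16
Level 4: 1

0, 15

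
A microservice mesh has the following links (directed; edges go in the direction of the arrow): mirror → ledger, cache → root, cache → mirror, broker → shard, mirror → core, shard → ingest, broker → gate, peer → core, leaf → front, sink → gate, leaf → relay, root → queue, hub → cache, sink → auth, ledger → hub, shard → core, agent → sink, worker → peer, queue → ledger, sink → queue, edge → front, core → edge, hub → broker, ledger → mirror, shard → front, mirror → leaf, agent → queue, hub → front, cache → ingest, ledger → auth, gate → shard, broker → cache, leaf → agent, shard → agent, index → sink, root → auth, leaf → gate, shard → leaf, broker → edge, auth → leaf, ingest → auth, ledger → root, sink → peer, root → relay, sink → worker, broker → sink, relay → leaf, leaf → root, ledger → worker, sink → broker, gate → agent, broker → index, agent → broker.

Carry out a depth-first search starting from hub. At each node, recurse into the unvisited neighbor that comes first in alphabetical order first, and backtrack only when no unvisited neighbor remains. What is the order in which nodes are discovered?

Visit hub
hub → broker
broker → cache
cache → ingest
ingest → auth
auth → leaf
leaf → agent
agent → queue
queue → ledger
ledger → mirror
mirror → core
core → edge
edge → front
ledger → root
root → relay
ledger → worker
worker → peer
agent → sink
sink → gate
gate → shard
broker → index

hub → broker → cache → ingest → auth → leaf → agent → queue → ledger → mirror → core → edge → front → root → relay → worker → peer → sink → gate → shard → index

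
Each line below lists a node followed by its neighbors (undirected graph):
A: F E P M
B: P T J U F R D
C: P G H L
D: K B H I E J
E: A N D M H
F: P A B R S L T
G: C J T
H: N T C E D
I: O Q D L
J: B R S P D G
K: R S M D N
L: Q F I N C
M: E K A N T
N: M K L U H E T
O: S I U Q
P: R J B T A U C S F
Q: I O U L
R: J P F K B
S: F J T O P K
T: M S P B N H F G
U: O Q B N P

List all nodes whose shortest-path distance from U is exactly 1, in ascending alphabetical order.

B, N, O, P, Q

Level 0: U
Level 1: B, N, O, P, Q
Level 2: A, C, D, E, F, H, I, J, K, L, M, R, S, T
Level 3: G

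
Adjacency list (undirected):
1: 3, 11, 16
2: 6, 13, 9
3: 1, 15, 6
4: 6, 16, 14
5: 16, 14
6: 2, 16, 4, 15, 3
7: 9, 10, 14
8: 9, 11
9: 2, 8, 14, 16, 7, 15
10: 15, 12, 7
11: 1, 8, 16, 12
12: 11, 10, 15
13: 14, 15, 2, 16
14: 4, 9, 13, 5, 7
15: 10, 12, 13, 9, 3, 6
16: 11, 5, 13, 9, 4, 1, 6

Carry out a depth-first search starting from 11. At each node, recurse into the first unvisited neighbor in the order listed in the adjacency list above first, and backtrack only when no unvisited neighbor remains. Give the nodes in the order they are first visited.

Visit 11
11 → 1
1 → 3
3 → 15
15 → 10
10 → 12
10 → 7
7 → 9
9 → 2
2 → 6
6 → 16
16 → 5
5 → 14
14 → 4
14 → 13
9 → 8

11, 1, 3, 15, 10, 12, 7, 9, 2, 6, 16, 5, 14, 4, 13, 8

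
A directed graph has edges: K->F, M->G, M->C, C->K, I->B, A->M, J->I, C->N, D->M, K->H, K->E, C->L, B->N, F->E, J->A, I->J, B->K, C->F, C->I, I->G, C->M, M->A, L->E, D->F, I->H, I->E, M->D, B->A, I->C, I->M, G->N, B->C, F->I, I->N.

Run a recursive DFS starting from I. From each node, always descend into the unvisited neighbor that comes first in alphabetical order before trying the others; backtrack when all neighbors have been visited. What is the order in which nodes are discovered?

Visit I
I → B
B → A
A → M
M → C
C → F
F → E
C → K
K → H
C → L
C → N
M → D
M → G
I → J

I → B → A → M → C → F → E → K → H → L → N → D → G → J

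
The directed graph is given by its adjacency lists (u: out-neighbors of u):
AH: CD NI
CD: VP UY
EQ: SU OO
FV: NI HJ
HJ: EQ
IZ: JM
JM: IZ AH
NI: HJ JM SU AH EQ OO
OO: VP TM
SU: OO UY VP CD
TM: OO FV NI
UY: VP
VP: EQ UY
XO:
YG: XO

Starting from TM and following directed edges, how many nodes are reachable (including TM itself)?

13

BFS from TM visits: TM, FV, NI, OO, HJ, AH, EQ, JM, SU, VP, CD, IZ, UY
Reachable nodes: 13 of 15 total.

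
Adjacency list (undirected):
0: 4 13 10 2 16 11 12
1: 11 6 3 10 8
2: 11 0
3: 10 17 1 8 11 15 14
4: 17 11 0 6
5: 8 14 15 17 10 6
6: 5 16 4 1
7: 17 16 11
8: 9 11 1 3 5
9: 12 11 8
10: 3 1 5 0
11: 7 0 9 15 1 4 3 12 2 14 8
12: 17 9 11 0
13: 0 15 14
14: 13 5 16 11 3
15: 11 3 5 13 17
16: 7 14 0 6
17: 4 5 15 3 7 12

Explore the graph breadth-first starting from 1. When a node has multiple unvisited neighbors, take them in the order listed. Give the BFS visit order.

1 → 11 → 6 → 3 → 10 → 8 → 7 → 0 → 9 → 15 → 4 → 12 → 2 → 14 → 5 → 16 → 17 → 13

Visit 1; enqueue 11, 6, 3, 10, 8 → queue [11, 6, 3, 10, 8]
Visit 11; enqueue 7, 0, 9, 15, 4, 12, 2, 14 → queue [6, 3, 10, 8, 7, 0, 9, 15, 4, 12, 2, 14]
Visit 6; enqueue 5, 16 → queue [3, 10, 8, 7, 0, 9, 15, 4, 12, 2, 14, 5, 16]
Visit 3; enqueue 17 → queue [10, 8, 7, 0, 9, 15, 4, 12, 2, 14, 5, 16, 17]
Visit 10 → queue [8, 7, 0, 9, 15, 4, 12, 2, 14, 5, 16, 17]
Visit 8 → queue [7, 0, 9, 15, 4, 12, 2, 14, 5, 16, 17]
Visit 7 → queue [0, 9, 15, 4, 12, 2, 14, 5, 16, 17]
Visit 0; enqueue 13 → queue [9, 15, 4, 12, 2, 14, 5, 16, 17, 13]
Visit 9 → queue [15, 4, 12, 2, 14, 5, 16, 17, 13]
Visit 15 → queue [4, 12, 2, 14, 5, 16, 17, 13]
Visit 4 → queue [12, 2, 14, 5, 16, 17, 13]
Visit 12 → queue [2, 14, 5, 16, 17, 13]
Visit 2 → queue [14, 5, 16, 17, 13]
Visit 14 → queue [5, 16, 17, 13]
Visit 5 → queue [16, 17, 13]
Visit 16 → queue [17, 13]
Visit 17 → queue [13]
Visit 13 → queue []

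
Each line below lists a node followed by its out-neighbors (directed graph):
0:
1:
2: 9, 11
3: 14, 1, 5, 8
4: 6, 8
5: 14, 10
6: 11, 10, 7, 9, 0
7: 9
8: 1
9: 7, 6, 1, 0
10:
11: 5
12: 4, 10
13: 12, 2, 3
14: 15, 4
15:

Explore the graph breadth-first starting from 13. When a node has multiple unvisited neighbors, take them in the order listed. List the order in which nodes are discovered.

13, 12, 2, 3, 4, 10, 9, 11, 14, 1, 5, 8, 6, 7, 0, 15

Visit 13; enqueue 12, 2, 3 → queue [12, 2, 3]
Visit 12; enqueue 4, 10 → queue [2, 3, 4, 10]
Visit 2; enqueue 9, 11 → queue [3, 4, 10, 9, 11]
Visit 3; enqueue 14, 1, 5, 8 → queue [4, 10, 9, 11, 14, 1, 5, 8]
Visit 4; enqueue 6 → queue [10, 9, 11, 14, 1, 5, 8, 6]
Visit 10 → queue [9, 11, 14, 1, 5, 8, 6]
Visit 9; enqueue 7, 0 → queue [11, 14, 1, 5, 8, 6, 7, 0]
Visit 11 → queue [14, 1, 5, 8, 6, 7, 0]
Visit 14; enqueue 15 → queue [1, 5, 8, 6, 7, 0, 15]
Visit 1 → queue [5, 8, 6, 7, 0, 15]
Visit 5 → queue [8, 6, 7, 0, 15]
Visit 8 → queue [6, 7, 0, 15]
Visit 6 → queue [7, 0, 15]
Visit 7 → queue [0, 15]
Visit 0 → queue [15]
Visit 15 → queue []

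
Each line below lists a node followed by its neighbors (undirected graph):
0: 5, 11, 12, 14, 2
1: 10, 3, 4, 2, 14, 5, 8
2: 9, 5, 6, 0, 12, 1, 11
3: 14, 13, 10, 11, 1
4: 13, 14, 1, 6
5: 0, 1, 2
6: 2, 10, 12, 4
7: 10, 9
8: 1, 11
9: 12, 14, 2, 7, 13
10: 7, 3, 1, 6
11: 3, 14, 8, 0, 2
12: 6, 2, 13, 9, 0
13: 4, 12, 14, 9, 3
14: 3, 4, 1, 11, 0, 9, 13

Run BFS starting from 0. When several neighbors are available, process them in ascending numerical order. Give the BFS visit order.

0 2 5 11 12 14 1 6 9 3 8 13 4 10 7

Visit 0; enqueue 2, 5, 11, 12, 14 → queue [2, 5, 11, 12, 14]
Visit 2; enqueue 1, 6, 9 → queue [5, 11, 12, 14, 1, 6, 9]
Visit 5 → queue [11, 12, 14, 1, 6, 9]
Visit 11; enqueue 3, 8 → queue [12, 14, 1, 6, 9, 3, 8]
Visit 12; enqueue 13 → queue [14, 1, 6, 9, 3, 8, 13]
Visit 14; enqueue 4 → queue [1, 6, 9, 3, 8, 13, 4]
Visit 1; enqueue 10 → queue [6, 9, 3, 8, 13, 4, 10]
Visit 6 → queue [9, 3, 8, 13, 4, 10]
Visit 9; enqueue 7 → queue [3, 8, 13, 4, 10, 7]
Visit 3 → queue [8, 13, 4, 10, 7]
Visit 8 → queue [13, 4, 10, 7]
Visit 13 → queue [4, 10, 7]
Visit 4 → queue [10, 7]
Visit 10 → queue [7]
Visit 7 → queue []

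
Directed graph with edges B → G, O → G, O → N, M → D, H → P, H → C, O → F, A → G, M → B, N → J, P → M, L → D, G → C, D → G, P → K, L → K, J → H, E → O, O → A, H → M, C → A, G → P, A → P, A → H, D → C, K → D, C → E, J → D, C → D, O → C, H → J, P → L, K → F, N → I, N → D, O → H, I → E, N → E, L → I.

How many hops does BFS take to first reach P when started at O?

Level 0: O
Level 1: A, C, F, G, H, N
Level 2: D, E, I, J, M, P
Level 3: B, K, L
P first appears at level 2.

2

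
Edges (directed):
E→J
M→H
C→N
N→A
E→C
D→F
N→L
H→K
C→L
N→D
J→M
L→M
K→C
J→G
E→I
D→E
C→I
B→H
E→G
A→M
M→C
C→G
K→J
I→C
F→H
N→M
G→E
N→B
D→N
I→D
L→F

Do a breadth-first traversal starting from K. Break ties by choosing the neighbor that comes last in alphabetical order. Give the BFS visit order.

K, J, C, M, G, N, L, I, H, E, D, B, A, F

Visit K; enqueue J, C → queue [J, C]
Visit J; enqueue M, G → queue [C, M, G]
Visit C; enqueue N, L, I → queue [M, G, N, L, I]
Visit M; enqueue H → queue [G, N, L, I, H]
Visit G; enqueue E → queue [N, L, I, H, E]
Visit N; enqueue D, B, A → queue [L, I, H, E, D, B, A]
Visit L; enqueue F → queue [I, H, E, D, B, A, F]
Visit I → queue [H, E, D, B, A, F]
Visit H → queue [E, D, B, A, F]
Visit E → queue [D, B, A, F]
Visit D → queue [B, A, F]
Visit B → queue [A, F]
Visit A → queue [F]
Visit F → queue []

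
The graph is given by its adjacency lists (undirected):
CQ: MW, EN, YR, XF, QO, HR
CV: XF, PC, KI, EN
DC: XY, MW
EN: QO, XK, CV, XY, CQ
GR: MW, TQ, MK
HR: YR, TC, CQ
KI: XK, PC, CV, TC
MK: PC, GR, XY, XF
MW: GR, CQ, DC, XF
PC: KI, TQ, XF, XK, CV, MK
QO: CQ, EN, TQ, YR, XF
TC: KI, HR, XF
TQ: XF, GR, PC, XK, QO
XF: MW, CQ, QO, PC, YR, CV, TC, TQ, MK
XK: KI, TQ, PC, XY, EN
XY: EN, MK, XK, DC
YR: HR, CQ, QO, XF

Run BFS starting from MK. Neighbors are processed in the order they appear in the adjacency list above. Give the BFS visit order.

Visit MK; enqueue PC, GR, XY, XF → queue [PC, GR, XY, XF]
Visit PC; enqueue KI, TQ, XK, CV → queue [GR, XY, XF, KI, TQ, XK, CV]
Visit GR; enqueue MW → queue [XY, XF, KI, TQ, XK, CV, MW]
Visit XY; enqueue EN, DC → queue [XF, KI, TQ, XK, CV, MW, EN, DC]
Visit XF; enqueue CQ, QO, YR, TC → queue [KI, TQ, XK, CV, MW, EN, DC, CQ, QO, YR, TC]
Visit KI → queue [TQ, XK, CV, MW, EN, DC, CQ, QO, YR, TC]
Visit TQ → queue [XK, CV, MW, EN, DC, CQ, QO, YR, TC]
Visit XK → queue [CV, MW, EN, DC, CQ, QO, YR, TC]
Visit CV → queue [MW, EN, DC, CQ, QO, YR, TC]
Visit MW → queue [EN, DC, CQ, QO, YR, TC]
Visit EN → queue [DC, CQ, QO, YR, TC]
Visit DC → queue [CQ, QO, YR, TC]
Visit CQ; enqueue HR → queue [QO, YR, TC, HR]
Visit QO → queue [YR, TC, HR]
Visit YR → queue [TC, HR]
Visit TC → queue [HR]
Visit HR → queue []

MK, PC, GR, XY, XF, KI, TQ, XK, CV, MW, EN, DC, CQ, QO, YR, TC, HR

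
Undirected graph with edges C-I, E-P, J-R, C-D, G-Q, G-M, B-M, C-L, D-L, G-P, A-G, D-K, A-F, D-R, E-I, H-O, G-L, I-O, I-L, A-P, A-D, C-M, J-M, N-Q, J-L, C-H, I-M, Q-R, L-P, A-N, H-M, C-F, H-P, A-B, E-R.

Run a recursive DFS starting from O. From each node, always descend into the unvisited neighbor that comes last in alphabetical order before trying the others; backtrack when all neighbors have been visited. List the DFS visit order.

Visit O
O → I
I → M
M → J
J → R
R → Q
Q → N
N → A
A → P
P → L
L → G
L → D
D → K
D → C
C → H
C → F
P → E
A → B

O, I, M, J, R, Q, N, A, P, L, G, D, K, C, H, F, E, B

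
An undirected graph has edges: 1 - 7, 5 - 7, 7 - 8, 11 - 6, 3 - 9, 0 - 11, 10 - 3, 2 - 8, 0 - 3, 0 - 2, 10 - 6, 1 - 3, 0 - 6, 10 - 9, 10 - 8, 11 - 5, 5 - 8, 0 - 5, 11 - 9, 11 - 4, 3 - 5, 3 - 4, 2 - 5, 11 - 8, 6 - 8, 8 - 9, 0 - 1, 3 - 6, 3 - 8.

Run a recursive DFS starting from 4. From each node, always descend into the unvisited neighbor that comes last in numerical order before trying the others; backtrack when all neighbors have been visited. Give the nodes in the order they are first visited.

4, 11, 9, 10, 8, 7, 5, 3, 6, 0, 2, 1

Visit 4
4 → 11
11 → 9
9 → 10
10 → 8
8 → 7
7 → 5
5 → 3
3 → 6
6 → 0
0 → 2
0 → 1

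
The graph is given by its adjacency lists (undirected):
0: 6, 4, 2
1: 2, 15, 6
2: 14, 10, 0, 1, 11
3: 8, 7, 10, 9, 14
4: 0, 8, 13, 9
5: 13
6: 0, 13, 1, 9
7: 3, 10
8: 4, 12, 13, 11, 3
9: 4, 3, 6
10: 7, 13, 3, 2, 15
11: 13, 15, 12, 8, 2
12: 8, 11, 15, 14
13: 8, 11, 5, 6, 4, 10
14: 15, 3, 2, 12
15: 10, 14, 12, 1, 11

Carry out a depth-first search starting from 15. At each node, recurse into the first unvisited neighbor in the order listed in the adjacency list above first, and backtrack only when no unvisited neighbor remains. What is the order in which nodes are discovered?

15 10 7 3 8 4 0 6 13 11 12 14 2 1 5 9

Visit 15
15 → 10
10 → 7
7 → 3
3 → 8
8 → 4
4 → 0
0 → 6
6 → 13
13 → 11
11 → 12
12 → 14
14 → 2
2 → 1
13 → 5
6 → 9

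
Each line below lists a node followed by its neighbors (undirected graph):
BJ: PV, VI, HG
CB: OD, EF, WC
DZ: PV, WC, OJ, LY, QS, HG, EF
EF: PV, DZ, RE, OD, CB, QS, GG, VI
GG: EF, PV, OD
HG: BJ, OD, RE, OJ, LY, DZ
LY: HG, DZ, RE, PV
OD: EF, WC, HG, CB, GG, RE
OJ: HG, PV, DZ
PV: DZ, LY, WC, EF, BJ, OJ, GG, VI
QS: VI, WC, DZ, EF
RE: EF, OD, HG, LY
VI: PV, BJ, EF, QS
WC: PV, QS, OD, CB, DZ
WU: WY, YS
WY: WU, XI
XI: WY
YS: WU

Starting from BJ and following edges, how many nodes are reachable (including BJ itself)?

BFS from BJ visits: BJ, VI, PV, HG, QS, EF, WC, OJ, LY, GG, DZ, RE, OD, CB
Reachable nodes: 14 of 18 total.

14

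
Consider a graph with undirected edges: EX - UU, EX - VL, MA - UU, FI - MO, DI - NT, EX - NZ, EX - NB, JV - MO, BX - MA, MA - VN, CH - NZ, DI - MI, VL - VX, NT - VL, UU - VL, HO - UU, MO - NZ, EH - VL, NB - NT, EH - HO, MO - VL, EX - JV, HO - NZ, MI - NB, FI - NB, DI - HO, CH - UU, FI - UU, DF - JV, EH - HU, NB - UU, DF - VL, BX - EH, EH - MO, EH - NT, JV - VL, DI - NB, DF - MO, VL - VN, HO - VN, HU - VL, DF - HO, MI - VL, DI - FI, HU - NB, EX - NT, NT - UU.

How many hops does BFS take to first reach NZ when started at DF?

2

Level 0: DF
Level 1: HO, JV, MO, VL
Level 2: DI, EH, EX, FI, HU, MI, NT, NZ, UU, VN, VX
Level 3: BX, CH, MA, NB
NZ first appears at level 2.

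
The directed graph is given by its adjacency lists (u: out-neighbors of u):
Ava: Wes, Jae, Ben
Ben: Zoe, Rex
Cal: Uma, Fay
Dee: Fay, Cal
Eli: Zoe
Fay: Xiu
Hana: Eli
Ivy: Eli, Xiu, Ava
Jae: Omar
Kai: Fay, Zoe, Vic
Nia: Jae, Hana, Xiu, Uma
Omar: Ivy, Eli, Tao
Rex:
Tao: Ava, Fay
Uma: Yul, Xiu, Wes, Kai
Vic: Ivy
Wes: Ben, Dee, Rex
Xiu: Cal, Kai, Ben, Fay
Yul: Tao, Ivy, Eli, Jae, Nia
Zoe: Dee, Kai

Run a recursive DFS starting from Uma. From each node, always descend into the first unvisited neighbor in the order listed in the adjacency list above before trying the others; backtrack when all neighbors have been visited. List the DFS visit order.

Visit Uma
Uma → Yul
Yul → Tao
Tao → Ava
Ava → Wes
Wes → Ben
Ben → Zoe
Zoe → Dee
Dee → Fay
Fay → Xiu
Xiu → Cal
Xiu → Kai
Kai → Vic
Vic → Ivy
Ivy → Eli
Ben → Rex
Ava → Jae
Jae → Omar
Yul → Nia
Nia → Hana

Uma -> Yul -> Tao -> Ava -> Wes -> Ben -> Zoe -> Dee -> Fay -> Xiu -> Cal -> Kai -> Vic -> Ivy -> Eli -> Rex -> Jae -> Omar -> Nia -> Hana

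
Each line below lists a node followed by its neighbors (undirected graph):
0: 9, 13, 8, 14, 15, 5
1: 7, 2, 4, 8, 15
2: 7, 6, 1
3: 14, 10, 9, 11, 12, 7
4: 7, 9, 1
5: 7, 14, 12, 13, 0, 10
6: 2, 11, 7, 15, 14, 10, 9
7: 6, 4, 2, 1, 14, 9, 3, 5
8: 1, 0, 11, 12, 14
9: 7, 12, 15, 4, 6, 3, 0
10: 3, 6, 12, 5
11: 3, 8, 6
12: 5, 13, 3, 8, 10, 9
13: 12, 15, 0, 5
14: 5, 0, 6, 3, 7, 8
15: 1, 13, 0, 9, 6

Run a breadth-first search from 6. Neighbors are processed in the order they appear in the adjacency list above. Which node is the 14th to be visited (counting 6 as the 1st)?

13

Visit 6; enqueue 2, 11, 7, 15, 14, 10, 9 → queue [2, 11, 7, 15, 14, 10, 9]
Visit 2; enqueue 1 → queue [11, 7, 15, 14, 10, 9, 1]
Visit 11; enqueue 3, 8 → queue [7, 15, 14, 10, 9, 1, 3, 8]
Visit 7; enqueue 4, 5 → queue [15, 14, 10, 9, 1, 3, 8, 4, 5]
Visit 15; enqueue 13, 0 → queue [14, 10, 9, 1, 3, 8, 4, 5, 13, 0]
Visit 14 → queue [10, 9, 1, 3, 8, 4, 5, 13, 0]
Visit 10; enqueue 12 → queue [9, 1, 3, 8, 4, 5, 13, 0, 12]
Visit 9 → queue [1, 3, 8, 4, 5, 13, 0, 12]
Visit 1 → queue [3, 8, 4, 5, 13, 0, 12]
Visit 3 → queue [8, 4, 5, 13, 0, 12]
Visit 8 → queue [4, 5, 13, 0, 12]
Visit 4 → queue [5, 13, 0, 12]
Visit 5 → queue [13, 0, 12]
Visit 13 → queue [0, 12]
Visit 0 → queue [12]
Visit 12 → queue []

Visit order: 6, 2, 11, 7, 15, 14, 10, 9, 1, 3, 8, 4, 5, 13, 0, 12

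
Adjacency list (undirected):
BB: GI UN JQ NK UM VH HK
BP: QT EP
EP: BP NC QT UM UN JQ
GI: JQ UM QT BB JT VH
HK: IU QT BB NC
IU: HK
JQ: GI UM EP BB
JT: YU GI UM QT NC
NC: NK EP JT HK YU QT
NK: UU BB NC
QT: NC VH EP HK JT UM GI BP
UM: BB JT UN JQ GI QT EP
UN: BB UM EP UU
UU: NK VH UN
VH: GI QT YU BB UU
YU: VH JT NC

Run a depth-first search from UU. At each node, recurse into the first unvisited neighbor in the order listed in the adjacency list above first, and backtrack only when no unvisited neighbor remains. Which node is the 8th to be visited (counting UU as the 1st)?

YU

Visit UU
UU → NK
NK → BB
BB → GI
GI → JQ
JQ → UM
UM → JT
JT → YU
YU → VH
VH → QT
QT → NC
NC → EP
EP → BP
EP → UN
NC → HK
HK → IU

Visit order: UU, NK, BB, GI, JQ, UM, JT, YU, VH, QT, NC, EP, BP, UN, HK, IU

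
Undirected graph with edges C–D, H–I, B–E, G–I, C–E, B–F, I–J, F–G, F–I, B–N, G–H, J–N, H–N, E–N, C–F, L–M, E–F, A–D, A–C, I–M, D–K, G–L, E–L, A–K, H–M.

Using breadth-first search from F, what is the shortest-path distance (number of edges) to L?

2

Level 0: F
Level 1: B, C, E, G, I
Level 2: A, D, H, J, L, M, N
Level 3: K
L first appears at level 2.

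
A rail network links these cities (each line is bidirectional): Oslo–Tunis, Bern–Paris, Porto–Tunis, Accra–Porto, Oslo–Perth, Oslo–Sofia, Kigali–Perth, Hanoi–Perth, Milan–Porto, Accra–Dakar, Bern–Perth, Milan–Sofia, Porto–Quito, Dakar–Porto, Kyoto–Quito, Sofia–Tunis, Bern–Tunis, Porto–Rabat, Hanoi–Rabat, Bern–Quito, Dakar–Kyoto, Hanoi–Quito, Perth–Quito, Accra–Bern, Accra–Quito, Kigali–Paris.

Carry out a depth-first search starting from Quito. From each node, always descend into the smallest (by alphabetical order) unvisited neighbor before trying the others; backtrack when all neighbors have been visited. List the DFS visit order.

Quito, Accra, Bern, Paris, Kigali, Perth, Hanoi, Rabat, Porto, Dakar, Kyoto, Milan, Sofia, Oslo, Tunis

Visit Quito
Quito → Accra
Accra → Bern
Bern → Paris
Paris → Kigali
Kigali → Perth
Perth → Hanoi
Hanoi → Rabat
Rabat → Porto
Porto → Dakar
Dakar → Kyoto
Porto → Milan
Milan → Sofia
Sofia → Oslo
Oslo → Tunis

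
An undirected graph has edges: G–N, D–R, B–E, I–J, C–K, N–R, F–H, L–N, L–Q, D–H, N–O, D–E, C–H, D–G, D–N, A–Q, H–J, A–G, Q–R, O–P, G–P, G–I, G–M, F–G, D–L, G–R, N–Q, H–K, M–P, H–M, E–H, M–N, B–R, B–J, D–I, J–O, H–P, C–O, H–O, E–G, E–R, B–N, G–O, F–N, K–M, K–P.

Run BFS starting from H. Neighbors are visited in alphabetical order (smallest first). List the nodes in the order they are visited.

H → C → D → E → F → J → K → M → O → P → G → I → L → N → R → B → A → Q

Visit H; enqueue C, D, E, F, J, K, M, O, P → queue [C, D, E, F, J, K, M, O, P]
Visit C → queue [D, E, F, J, K, M, O, P]
Visit D; enqueue G, I, L, N, R → queue [E, F, J, K, M, O, P, G, I, L, N, R]
Visit E; enqueue B → queue [F, J, K, M, O, P, G, I, L, N, R, B]
Visit F → queue [J, K, M, O, P, G, I, L, N, R, B]
Visit J → queue [K, M, O, P, G, I, L, N, R, B]
Visit K → queue [M, O, P, G, I, L, N, R, B]
Visit M → queue [O, P, G, I, L, N, R, B]
Visit O → queue [P, G, I, L, N, R, B]
Visit P → queue [G, I, L, N, R, B]
Visit G; enqueue A → queue [I, L, N, R, B, A]
Visit I → queue [L, N, R, B, A]
Visit L; enqueue Q → queue [N, R, B, A, Q]
Visit N → queue [R, B, A, Q]
Visit R → queue [B, A, Q]
Visit B → queue [A, Q]
Visit A → queue [Q]
Visit Q → queue []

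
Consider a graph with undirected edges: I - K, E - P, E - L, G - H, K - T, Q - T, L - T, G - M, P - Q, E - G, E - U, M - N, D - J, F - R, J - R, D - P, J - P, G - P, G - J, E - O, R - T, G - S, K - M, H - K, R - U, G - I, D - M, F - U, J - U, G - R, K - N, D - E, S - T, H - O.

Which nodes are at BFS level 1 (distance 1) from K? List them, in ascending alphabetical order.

H, I, M, N, T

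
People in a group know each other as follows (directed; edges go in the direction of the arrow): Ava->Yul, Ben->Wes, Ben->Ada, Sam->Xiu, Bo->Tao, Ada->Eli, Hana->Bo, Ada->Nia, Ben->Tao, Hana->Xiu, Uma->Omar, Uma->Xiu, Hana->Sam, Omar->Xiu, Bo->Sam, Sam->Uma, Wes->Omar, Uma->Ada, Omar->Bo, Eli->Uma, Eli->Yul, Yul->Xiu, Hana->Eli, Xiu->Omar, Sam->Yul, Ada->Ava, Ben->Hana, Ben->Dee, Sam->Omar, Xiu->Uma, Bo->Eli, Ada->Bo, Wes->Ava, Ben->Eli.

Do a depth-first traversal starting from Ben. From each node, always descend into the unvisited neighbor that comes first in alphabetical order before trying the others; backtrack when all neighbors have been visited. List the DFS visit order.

Ben, Ada, Ava, Yul, Xiu, Omar, Bo, Eli, Uma, Sam, Tao, Nia, Dee, Hana, Wes

Visit Ben
Ben → Ada
Ada → Ava
Ava → Yul
Yul → Xiu
Xiu → Omar
Omar → Bo
Bo → Eli
Eli → Uma
Bo → Sam
Bo → Tao
Ada → Nia
Ben → Dee
Ben → Hana
Ben → Wes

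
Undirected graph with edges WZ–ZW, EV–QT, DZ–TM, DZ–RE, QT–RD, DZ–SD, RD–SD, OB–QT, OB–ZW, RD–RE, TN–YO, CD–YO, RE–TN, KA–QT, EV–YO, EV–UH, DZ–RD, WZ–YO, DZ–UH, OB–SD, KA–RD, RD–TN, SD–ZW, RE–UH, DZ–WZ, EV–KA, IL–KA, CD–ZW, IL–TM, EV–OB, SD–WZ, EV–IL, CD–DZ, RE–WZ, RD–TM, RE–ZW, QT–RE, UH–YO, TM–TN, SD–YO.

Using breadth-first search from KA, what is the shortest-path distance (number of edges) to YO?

2

Level 0: KA
Level 1: EV, IL, QT, RD
Level 2: DZ, OB, RE, SD, TM, TN, UH, YO
Level 3: CD, WZ, ZW
YO first appears at level 2.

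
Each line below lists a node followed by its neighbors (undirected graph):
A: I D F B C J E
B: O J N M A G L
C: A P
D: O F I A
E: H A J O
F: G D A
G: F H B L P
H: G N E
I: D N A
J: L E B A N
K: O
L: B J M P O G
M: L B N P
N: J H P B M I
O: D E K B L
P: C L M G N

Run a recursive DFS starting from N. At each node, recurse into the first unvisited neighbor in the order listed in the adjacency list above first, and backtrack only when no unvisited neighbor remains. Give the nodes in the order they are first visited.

N → J → L → B → O → D → F → G → H → E → A → I → C → P → M → K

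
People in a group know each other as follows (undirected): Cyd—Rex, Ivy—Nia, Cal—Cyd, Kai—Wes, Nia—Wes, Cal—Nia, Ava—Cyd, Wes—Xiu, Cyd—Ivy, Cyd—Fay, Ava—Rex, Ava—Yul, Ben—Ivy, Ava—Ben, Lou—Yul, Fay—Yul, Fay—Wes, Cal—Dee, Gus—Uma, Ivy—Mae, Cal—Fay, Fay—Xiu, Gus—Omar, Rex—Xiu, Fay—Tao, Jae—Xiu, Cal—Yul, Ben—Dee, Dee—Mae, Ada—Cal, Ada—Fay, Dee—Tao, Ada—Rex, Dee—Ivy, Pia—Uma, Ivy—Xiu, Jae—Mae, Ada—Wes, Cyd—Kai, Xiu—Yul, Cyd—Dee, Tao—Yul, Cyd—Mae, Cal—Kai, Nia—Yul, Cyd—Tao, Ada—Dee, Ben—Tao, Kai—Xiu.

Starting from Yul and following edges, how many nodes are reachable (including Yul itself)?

BFS from Yul visits: Yul, Xiu, Tao, Nia, Lou, Fay, Cal, Ava, Wes, Rex, Kai, Jae, Ivy, Dee, Cyd, Ben, Ada, Mae
Reachable nodes: 18 of 22 total.

18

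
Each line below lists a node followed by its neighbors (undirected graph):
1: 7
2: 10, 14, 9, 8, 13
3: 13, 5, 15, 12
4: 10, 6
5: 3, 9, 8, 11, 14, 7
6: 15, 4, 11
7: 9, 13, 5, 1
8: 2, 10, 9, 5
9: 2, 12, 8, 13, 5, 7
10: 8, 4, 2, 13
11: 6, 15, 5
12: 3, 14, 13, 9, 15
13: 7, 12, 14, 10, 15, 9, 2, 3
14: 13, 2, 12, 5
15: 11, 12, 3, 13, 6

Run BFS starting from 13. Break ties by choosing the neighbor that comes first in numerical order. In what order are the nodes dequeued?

Visit 13; enqueue 2, 3, 7, 9, 10, 12, 14, 15 → queue [2, 3, 7, 9, 10, 12, 14, 15]
Visit 2; enqueue 8 → queue [3, 7, 9, 10, 12, 14, 15, 8]
Visit 3; enqueue 5 → queue [7, 9, 10, 12, 14, 15, 8, 5]
Visit 7; enqueue 1 → queue [9, 10, 12, 14, 15, 8, 5, 1]
Visit 9 → queue [10, 12, 14, 15, 8, 5, 1]
Visit 10; enqueue 4 → queue [12, 14, 15, 8, 5, 1, 4]
Visit 12 → queue [14, 15, 8, 5, 1, 4]
Visit 14 → queue [15, 8, 5, 1, 4]
Visit 15; enqueue 6, 11 → queue [8, 5, 1, 4, 6, 11]
Visit 8 → queue [5, 1, 4, 6, 11]
Visit 5 → queue [1, 4, 6, 11]
Visit 1 → queue [4, 6, 11]
Visit 4 → queue [6, 11]
Visit 6 → queue [11]
Visit 11 → queue []

13 → 2 → 3 → 7 → 9 → 10 → 12 → 14 → 15 → 8 → 5 → 1 → 4 → 6 → 11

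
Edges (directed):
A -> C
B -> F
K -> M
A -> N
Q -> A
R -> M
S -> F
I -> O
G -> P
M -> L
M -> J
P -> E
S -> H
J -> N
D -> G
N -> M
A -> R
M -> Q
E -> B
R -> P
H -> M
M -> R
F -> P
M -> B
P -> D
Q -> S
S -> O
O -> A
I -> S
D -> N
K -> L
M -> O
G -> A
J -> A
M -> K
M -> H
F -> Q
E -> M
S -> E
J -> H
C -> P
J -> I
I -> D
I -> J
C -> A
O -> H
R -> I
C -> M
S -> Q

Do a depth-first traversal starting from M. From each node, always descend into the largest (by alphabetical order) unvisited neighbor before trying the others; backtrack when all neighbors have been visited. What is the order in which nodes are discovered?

Visit M
M → R
R → P
P → E
E → B
B → F
F → Q
Q → S
S → O
O → H
O → A
A → N
A → C
P → D
D → G
R → I
I → J
M → L
M → K

M → R → P → E → B → F → Q → S → O → H → A → N → C → D → G → I → J → L → K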